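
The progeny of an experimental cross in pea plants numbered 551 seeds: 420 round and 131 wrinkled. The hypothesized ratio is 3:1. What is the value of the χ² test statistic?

0.441

Under the 3:1 hypothesis (Σ ratio = 4, N = 551):
  round: 551 × 3/4 = 413.25
  wrinkled: 551 × 1/4 = 137.75
χ² = Σ (O − E)² / E
  round: (420 − 413.25)² / 413.25 = 0.1103
  wrinkled: (131 − 137.75)² / 137.75 = 0.3308
χ² = 0.1103 + 0.3308 = 0.4411 ≈ 0.441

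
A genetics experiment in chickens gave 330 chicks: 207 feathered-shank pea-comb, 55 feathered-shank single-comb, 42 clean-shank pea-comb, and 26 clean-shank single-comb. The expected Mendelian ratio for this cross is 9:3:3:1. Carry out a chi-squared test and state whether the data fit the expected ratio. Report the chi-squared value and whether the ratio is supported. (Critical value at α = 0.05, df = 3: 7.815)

11.010; not consistent

Total ratio parts = 16. Expected numbers out of 330:
  feathered-shank pea-comb: 330 × 9/16 = 185.625
  feathered-shank single-comb: 330 × 3/16 = 61.875
  clean-shank pea-comb: 330 × 3/16 = 61.875
  clean-shank single-comb: 330 × 1/16 = 20.625
χ² = Σ (O − E)² / E
  feathered-shank pea-comb: (207 − 185.625)² / 185.625 = 2.4614
  feathered-shank single-comb: (55 − 61.875)² / 61.875 = 0.7639
  clean-shank pea-comb: (42 − 61.875)² / 61.875 = 6.3841
  clean-shank single-comb: (26 − 20.625)² / 20.625 = 1.4008
χ² = 2.4614 + 0.7639 + 6.3841 + 1.4008 = 11.0102 ≈ 11.010
Degrees of freedom = 4 − 1 = 3; critical value at α = 0.05 is 7.815.
Since 11.010 > 7.815, we reject the null hypothesis — the data do not fit the 9:3:3:1 ratio.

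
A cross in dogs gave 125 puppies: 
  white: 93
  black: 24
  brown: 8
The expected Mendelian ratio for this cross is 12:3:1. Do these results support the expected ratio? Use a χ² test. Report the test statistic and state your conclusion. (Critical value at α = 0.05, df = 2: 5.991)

0.024; consistent

Expected counts for N = 125 under a 12:3:1 ratio (total parts = 16):
  white: 125 × 12/16 = 93.75
  black: 125 × 3/16 = 23.4375
  brown: 125 × 1/16 = 7.8125
χ² = Σ (O − E)² / E
  white: (93 − 93.75)² / 93.75 = 0.0060
  black: (24 − 23.4375)² / 23.4375 = 0.0135
  brown: (8 − 7.8125)² / 7.8125 = 0.0045
χ² = 0.0060 + 0.0135 + 0.0045 = 0.024
Degrees of freedom = 3 − 1 = 2; critical value at α = 0.05 is 5.991.
Since 0.024 < 5.991, we fail to reject the null hypothesis — the data are consistent with the 12:3:1 ratio.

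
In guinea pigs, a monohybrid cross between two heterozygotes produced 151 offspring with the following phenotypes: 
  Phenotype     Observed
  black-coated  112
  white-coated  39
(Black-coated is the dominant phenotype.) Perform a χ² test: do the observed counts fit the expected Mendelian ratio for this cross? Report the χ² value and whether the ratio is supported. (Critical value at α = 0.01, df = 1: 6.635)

For a monohybrid cross between heterozygotes with complete dominance, the expected phenotypic ratio is 3:1.
Expected counts for N = 151 under a 3:1 ratio (total parts = 4):
  black-coated: 151 × 3/4 = 113.25
  white-coated: 151 × 1/4 = 37.75
χ² = Σ (O − E)² / E
  black-coated: (112 − 113.25)² / 113.25 = 0.0138
  white-coated: (39 − 37.75)² / 37.75 = 0.0414
χ² = 0.0138 + 0.0414 = 0.0552 ≈ 0.055
Degrees of freedom = 2 − 1 = 1; critical value at α = 0.01 is 6.635.
Since 0.055 < 6.635, we fail to reject the null hypothesis — the data are consistent with the 3:1 ratio.

0.055; consistent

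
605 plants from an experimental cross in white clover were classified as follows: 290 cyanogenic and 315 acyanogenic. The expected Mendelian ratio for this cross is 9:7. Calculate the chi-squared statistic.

The 9:7 ratio has 16 parts, so with N = 605 the expected counts are:
  cyanogenic: 605 × 9/16 = 340.3125
  acyanogenic: 605 × 7/16 = 264.6875
χ² = Σ (O − E)² / E
  cyanogenic: (290 − 340.3125)² / 340.3125 = 7.4383
  acyanogenic: (315 − 264.6875)² / 264.6875 = 9.5635
χ² = 7.4383 + 9.5635 = 17.0018 ≈ 17.002

17.002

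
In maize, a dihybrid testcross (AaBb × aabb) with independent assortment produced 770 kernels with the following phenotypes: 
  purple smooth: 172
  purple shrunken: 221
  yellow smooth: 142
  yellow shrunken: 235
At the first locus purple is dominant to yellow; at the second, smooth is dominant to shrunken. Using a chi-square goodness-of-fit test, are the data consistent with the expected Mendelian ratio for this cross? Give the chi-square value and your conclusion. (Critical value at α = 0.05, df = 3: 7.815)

A dihybrid testcross with independent assortment gives a 1:1:1:1 ratio.
Total ratio parts = 4. Expected numbers out of 770:
  purple smooth: 770 × 1/4 = 192.5
  purple shrunken: 770 × 1/4 = 192.5
  yellow smooth: 770 × 1/4 = 192.5
  yellow shrunken: 770 × 1/4 = 192.5
χ² = Σ (O − E)² / E
  purple smooth: (172 − 192.5)² / 192.5 = 2.1831
  purple shrunken: (221 − 192.5)² / 192.5 = 4.2195
  yellow smooth: (142 − 192.5)² / 192.5 = 13.2481
  yellow shrunken: (235 − 192.5)² / 192.5 = 9.3831
χ² = 2.1831 + 4.2195 + 13.2481 + 9.3831 = 29.0338 ≈ 29.034
Degrees of freedom = 4 − 1 = 3; critical value at α = 0.05 is 7.815.
Since 29.034 > 7.815, we reject the null hypothesis — the data do not fit the 1:1:1:1 ratio.

29.034; not consistent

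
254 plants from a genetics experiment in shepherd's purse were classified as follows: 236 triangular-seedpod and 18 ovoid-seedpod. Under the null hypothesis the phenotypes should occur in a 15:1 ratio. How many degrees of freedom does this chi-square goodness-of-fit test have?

A goodness-of-fit test with 2 phenotype classes has df = 2 − 1 = 1.

1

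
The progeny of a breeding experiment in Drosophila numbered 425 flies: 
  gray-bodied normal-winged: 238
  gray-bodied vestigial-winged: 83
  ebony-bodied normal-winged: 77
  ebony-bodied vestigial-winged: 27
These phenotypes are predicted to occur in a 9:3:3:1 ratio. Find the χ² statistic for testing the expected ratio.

Expected counts for N = 425 under a 9:3:3:1 ratio (total parts = 16):
  gray-bodied normal-winged: 425 × 9/16 = 239.0625
  gray-bodied vestigial-winged: 425 × 3/16 = 79.6875
  ebony-bodied normal-winged: 425 × 3/16 = 79.6875
  ebony-bodied vestigial-winged: 425 × 1/16 = 26.5625
χ² = Σ (O − E)² / E
  gray-bodied normal-winged: (238 − 239.0625)² / 239.0625 = 0.0047
  gray-bodied vestigial-winged: (83 − 79.6875)² / 79.6875 = 0.1377
  ebony-bodied normal-winged: (77 − 79.6875)² / 79.6875 = 0.0906
  ebony-bodied vestigial-winged: (27 − 26.5625)² / 26.5625 = 0.0072
χ² = 0.0047 + 0.1377 + 0.0906 + 0.0072 = 0.2402 ≈ 0.240

0.240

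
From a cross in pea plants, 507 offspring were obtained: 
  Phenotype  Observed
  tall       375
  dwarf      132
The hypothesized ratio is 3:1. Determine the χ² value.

0.290

Total ratio parts = 4. Expected numbers out of 507:
  tall: 507 × 3/4 = 380.25
  dwarf: 507 × 1/4 = 126.75
χ² = Σ (O − E)² / E
  tall: (375 − 380.25)² / 380.25 = 0.0725
  dwarf: (132 − 126.75)² / 126.75 = 0.2175
χ² = 0.0725 + 0.2175 = 0.290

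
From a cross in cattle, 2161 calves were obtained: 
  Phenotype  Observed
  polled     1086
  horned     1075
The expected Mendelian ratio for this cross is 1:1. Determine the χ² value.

0.056

Under the 1:1 hypothesis (Σ ratio = 2, N = 2161):
  polled: 2161 × 1/2 = 1080.5
  horned: 2161 × 1/2 = 1080.5
χ² = Σ (O − E)² / E
  polled: (1086 − 1080.5)² / 1080.5 = 0.0280
  horned: (1075 − 1080.5)² / 1080.5 = 0.0280
χ² = 0.0280 + 0.0280 = 0.056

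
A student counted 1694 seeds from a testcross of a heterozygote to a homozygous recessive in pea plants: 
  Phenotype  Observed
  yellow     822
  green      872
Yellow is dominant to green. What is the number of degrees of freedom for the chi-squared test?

1

A testcross of a heterozygote (Aa × aa) gives a 1:1 phenotypic ratio.
A goodness-of-fit test with 2 phenotype classes has df = 2 − 1 = 1.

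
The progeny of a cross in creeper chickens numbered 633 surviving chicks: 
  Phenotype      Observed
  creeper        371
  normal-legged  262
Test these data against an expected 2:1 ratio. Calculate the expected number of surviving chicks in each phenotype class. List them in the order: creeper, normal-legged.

422, 211

Expected counts for N = 633 under a 2:1 ratio (total parts = 3):
  creeper: 633 × 2/3 = 422
  normal-legged: 633 × 1/3 = 211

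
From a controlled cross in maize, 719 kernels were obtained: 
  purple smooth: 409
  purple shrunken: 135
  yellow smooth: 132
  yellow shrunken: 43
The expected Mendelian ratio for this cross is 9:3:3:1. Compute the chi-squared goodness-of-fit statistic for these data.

The 9:3:3:1 ratio has 16 parts, so with N = 719 the expected counts are:
  purple smooth: 719 × 9/16 = 404.4375
  purple shrunken: 719 × 3/16 = 134.8125
  yellow smooth: 719 × 3/16 = 134.8125
  yellow shrunken: 719 × 1/16 = 44.9375
χ² = Σ (O − E)² / E
  purple smooth: (409 − 404.4375)² / 404.4375 = 0.0515
  purple shrunken: (135 − 134.8125)² / 134.8125 = 0.0003
  yellow smooth: (132 − 134.8125)² / 134.8125 = 0.0587
  yellow shrunken: (43 − 44.9375)² / 44.9375 = 0.0835
χ² = 0.0515 + 0.0003 + 0.0587 + 0.0835 = 0.194

0.194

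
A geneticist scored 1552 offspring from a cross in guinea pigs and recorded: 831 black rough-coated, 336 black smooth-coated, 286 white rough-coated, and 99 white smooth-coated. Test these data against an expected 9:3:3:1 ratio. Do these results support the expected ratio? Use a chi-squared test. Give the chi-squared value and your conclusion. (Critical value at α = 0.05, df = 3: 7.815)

Expected counts for N = 1552 under a 9:3:3:1 ratio (total parts = 16):
  black rough-coated: 1552 × 9/16 = 873
  black smooth-coated: 1552 × 3/16 = 291
  white rough-coated: 1552 × 3/16 = 291
  white smooth-coated: 1552 × 1/16 = 97
χ² = Σ (O − E)² / E
  black rough-coated: (831 − 873)² / 873 = 2.0206
  black smooth-coated: (336 − 291)² / 291 = 6.9588
  white rough-coated: (286 − 291)² / 291 = 0.0859
  white smooth-coated: (99 − 97)² / 97 = 0.0412
χ² = 2.0206 + 6.9588 + 0.0859 + 0.0412 = 9.1065 ≈ 9.107
Degrees of freedom = 4 − 1 = 3; critical value at α = 0.05 is 7.815.
Since 9.107 > 7.815, we reject the null hypothesis — the data do not fit the 9:3:3:1 ratio.

9.107; not consistent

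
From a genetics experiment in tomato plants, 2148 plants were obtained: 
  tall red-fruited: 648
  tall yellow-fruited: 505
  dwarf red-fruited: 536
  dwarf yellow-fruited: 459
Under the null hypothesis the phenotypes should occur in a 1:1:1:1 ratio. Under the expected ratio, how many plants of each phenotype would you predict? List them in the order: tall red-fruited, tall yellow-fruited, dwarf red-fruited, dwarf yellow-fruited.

537, 537, 537, 537

The 1:1:1:1 ratio has 4 parts, so with N = 2148 the expected counts are:
  tall red-fruited: 2148 × 1/4 = 537
  tall yellow-fruited: 2148 × 1/4 = 537
  dwarf red-fruited: 2148 × 1/4 = 537
  dwarf yellow-fruited: 2148 × 1/4 = 537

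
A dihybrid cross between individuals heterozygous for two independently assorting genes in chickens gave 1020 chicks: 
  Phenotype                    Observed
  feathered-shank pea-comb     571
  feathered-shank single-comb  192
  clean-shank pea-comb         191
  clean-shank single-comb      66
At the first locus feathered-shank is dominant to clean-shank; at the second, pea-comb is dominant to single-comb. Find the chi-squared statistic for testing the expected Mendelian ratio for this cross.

A dihybrid F₂ with independent assortment and complete dominance at both loci gives a 9:3:3:1 phenotypic ratio.
Expected counts for N = 1020 under a 9:3:3:1 ratio (total parts = 16):
  feathered-shank pea-comb: 1020 × 9/16 = 573.75
  feathered-shank single-comb: 1020 × 3/16 = 191.25
  clean-shank pea-comb: 1020 × 3/16 = 191.25
  clean-shank single-comb: 1020 × 1/16 = 63.75
χ² = Σ (O − E)² / E
  feathered-shank pea-comb: (571 − 573.75)² / 573.75 = 0.0132
  feathered-shank single-comb: (192 − 191.25)² / 191.25 = 0.0029
  clean-shank pea-comb: (191 − 191.25)² / 191.25 = 0.0003
  clean-shank single-comb: (66 − 63.75)² / 63.75 = 0.0794
χ² = 0.0132 + 0.0029 + 0.0003 + 0.0794 = 0.0958 ≈ 0.096

0.096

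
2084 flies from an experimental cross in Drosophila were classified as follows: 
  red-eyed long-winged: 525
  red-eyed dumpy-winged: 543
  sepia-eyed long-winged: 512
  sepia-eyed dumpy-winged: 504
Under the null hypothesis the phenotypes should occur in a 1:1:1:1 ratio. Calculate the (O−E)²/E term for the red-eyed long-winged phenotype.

0.031

The 1:1:1:1 ratio has 4 parts, so with N = 2084 the expected counts are:
  red-eyed long-winged: 2084 × 1/4 = 521
  red-eyed dumpy-winged: 2084 × 1/4 = 521
  sepia-eyed long-winged: 2084 × 1/4 = 521
  sepia-eyed dumpy-winged: 2084 × 1/4 = 521
Contribution of red-eyed long-winged: (525 − 521)² / 521 = 0.0307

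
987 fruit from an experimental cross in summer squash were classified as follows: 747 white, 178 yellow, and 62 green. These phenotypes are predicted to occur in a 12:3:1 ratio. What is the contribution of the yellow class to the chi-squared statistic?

0.270

Expected counts for N = 987 under a 12:3:1 ratio (total parts = 16):
  white: 987 × 12/16 = 740.25
  yellow: 987 × 3/16 = 185.0625
  green: 987 × 1/16 = 61.6875
Contribution of yellow: (178 − 185.0625)² / 185.0625 = 0.2695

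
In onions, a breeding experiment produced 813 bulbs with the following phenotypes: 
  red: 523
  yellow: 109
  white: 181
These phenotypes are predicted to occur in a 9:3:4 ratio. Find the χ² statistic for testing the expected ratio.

24.249

The 9:3:4 ratio has 16 parts, so with N = 813 the expected counts are:
  red: 813 × 9/16 = 457.3125
  yellow: 813 × 3/16 = 152.4375
  white: 813 × 4/16 = 203.25
χ² = Σ (O − E)² / E
  red: (523 − 457.3125)² / 457.3125 = 9.4352
  yellow: (109 − 152.4375)² / 152.4375 = 12.3776
  white: (181 − 203.25)² / 203.25 = 2.4357
χ² = 9.4352 + 12.3776 + 2.4357 = 24.2485 ≈ 24.249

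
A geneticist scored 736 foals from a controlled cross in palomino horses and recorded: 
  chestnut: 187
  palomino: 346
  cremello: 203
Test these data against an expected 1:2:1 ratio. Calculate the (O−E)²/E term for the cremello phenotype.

The 1:2:1 ratio has 4 parts, so with N = 736 the expected counts are:
  chestnut: 736 × 1/4 = 184
  palomino: 736 × 2/4 = 368
  cremello: 736 × 1/4 = 184
Contribution of cremello: (203 − 184)² / 184 = 1.9620

1.962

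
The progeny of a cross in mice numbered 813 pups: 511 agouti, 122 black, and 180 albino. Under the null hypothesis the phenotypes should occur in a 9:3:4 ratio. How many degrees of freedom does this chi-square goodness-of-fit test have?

A goodness-of-fit test with 3 phenotype classes has df = 3 − 1 = 2.

2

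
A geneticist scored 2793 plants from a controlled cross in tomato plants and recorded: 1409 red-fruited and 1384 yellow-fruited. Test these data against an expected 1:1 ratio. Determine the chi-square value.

0.224

Under the 1:1 hypothesis (Σ ratio = 2, N = 2793):
  red-fruited: 2793 × 1/2 = 1396.5
  yellow-fruited: 2793 × 1/2 = 1396.5
χ² = Σ (O − E)² / E
  red-fruited: (1409 − 1396.5)² / 1396.5 = 0.1119
  yellow-fruited: (1384 − 1396.5)² / 1396.5 = 0.1119
χ² = 0.1119 + 0.1119 = 0.2238 ≈ 0.224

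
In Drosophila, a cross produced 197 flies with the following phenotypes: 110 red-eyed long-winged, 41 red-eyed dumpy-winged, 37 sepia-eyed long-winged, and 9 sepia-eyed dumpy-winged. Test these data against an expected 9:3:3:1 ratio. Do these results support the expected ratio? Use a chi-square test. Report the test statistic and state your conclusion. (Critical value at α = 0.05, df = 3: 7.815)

Under the 9:3:3:1 hypothesis (Σ ratio = 16, N = 197):
  red-eyed long-winged: 197 × 9/16 = 110.8125
  red-eyed dumpy-winged: 197 × 3/16 = 36.9375
  sepia-eyed long-winged: 197 × 3/16 = 36.9375
  sepia-eyed dumpy-winged: 197 × 1/16 = 12.3125
χ² = Σ (O − E)² / E
  red-eyed long-winged: (110 − 110.8125)² / 110.8125 = 0.0060
  red-eyed dumpy-winged: (41 − 36.9375)² / 36.9375 = 0.4468
  sepia-eyed long-winged: (37 − 36.9375)² / 36.9375 = 0.0001
  sepia-eyed dumpy-winged: (9 − 12.3125)² / 12.3125 = 0.8912
χ² = 0.0060 + 0.4468 + 0.0001 + 0.8912 = 1.3441 ≈ 1.344
Degrees of freedom = 4 − 1 = 3; critical value at α = 0.05 is 7.815.
Since 1.344 < 7.815, we fail to reject the null hypothesis — the data are consistent with the 9:3:3:1 ratio.

1.344; consistent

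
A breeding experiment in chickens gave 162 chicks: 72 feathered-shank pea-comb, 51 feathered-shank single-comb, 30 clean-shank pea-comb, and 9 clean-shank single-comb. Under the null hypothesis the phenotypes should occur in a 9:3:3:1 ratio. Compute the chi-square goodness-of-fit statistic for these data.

18.148

The 9:3:3:1 ratio has 16 parts, so with N = 162 the expected counts are:
  feathered-shank pea-comb: 162 × 9/16 = 91.125
  feathered-shank single-comb: 162 × 3/16 = 30.375
  clean-shank pea-comb: 162 × 3/16 = 30.375
  clean-shank single-comb: 162 × 1/16 = 10.125
χ² = Σ (O − E)² / E
  feathered-shank pea-comb: (72 − 91.125)² / 91.125 = 4.0139
  feathered-shank single-comb: (51 − 30.375)² / 30.375 = 14.0046
  clean-shank pea-comb: (30 − 30.375)² / 30.375 = 0.0046
  clean-shank single-comb: (9 − 10.125)² / 10.125 = 0.1250
χ² = 4.0139 + 14.0046 + 0.0046 + 0.1250 = 18.1481 ≈ 18.148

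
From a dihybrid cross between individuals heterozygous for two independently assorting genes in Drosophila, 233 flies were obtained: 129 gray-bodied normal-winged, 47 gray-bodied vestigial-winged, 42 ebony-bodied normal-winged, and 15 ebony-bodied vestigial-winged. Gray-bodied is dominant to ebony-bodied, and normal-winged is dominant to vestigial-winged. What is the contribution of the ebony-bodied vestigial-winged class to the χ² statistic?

0.013

A dihybrid F₂ with independent assortment and complete dominance at both loci gives a 9:3:3:1 phenotypic ratio.
Expected counts for N = 233 under a 9:3:3:1 ratio (total parts = 16):
  gray-bodied normal-winged: 233 × 9/16 = 131.0625
  gray-bodied vestigial-winged: 233 × 3/16 = 43.6875
  ebony-bodied normal-winged: 233 × 3/16 = 43.6875
  ebony-bodied vestigial-winged: 233 × 1/16 = 14.5625
Contribution of ebony-bodied vestigial-winged: (15 − 14.5625)² / 14.5625 = 0.0131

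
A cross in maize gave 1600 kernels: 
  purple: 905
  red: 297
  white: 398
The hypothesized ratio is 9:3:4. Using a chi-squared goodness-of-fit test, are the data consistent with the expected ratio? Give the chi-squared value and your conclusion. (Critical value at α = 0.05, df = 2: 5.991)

0.068; consistent

The 9:3:4 ratio has 16 parts, so with N = 1600 the expected counts are:
  purple: 1600 × 9/16 = 900
  red: 1600 × 3/16 = 300
  white: 1600 × 4/16 = 400
χ² = Σ (O − E)² / E
  purple: (905 − 900)² / 900 = 0.0278
  red: (297 − 300)² / 300 = 0.0300
  white: (398 − 400)² / 400 = 0.0100
χ² = 0.0278 + 0.0300 + 0.0100 = 0.0678 ≈ 0.068
Degrees of freedom = 3 − 1 = 2; critical value at α = 0.05 is 5.991.
Since 0.068 < 5.991, we fail to reject the null hypothesis — the data are consistent with the 9:3:4 ratio.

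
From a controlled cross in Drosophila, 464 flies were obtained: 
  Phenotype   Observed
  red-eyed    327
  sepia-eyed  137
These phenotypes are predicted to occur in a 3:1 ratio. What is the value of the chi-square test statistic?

5.069

Expected counts for N = 464 under a 3:1 ratio (total parts = 4):
  red-eyed: 464 × 3/4 = 348
  sepia-eyed: 464 × 1/4 = 116
χ² = Σ (O − E)² / E
  red-eyed: (327 − 348)² / 348 = 1.2672
  sepia-eyed: (137 − 116)² / 116 = 3.8017
χ² = 1.2672 + 3.8017 = 5.0689 ≈ 5.069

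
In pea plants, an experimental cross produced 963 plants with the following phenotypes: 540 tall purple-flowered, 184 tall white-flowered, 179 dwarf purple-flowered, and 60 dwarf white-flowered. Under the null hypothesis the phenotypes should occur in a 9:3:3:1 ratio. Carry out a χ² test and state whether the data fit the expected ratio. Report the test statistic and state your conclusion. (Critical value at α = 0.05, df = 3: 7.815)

Total ratio parts = 16. Expected numbers out of 963:
  tall purple-flowered: 963 × 9/16 = 541.6875
  tall white-flowered: 963 × 3/16 = 180.5625
  dwarf purple-flowered: 963 × 3/16 = 180.5625
  dwarf white-flowered: 963 × 1/16 = 60.1875
χ² = Σ (O − E)² / E
  tall purple-flowered: (540 − 541.6875)² / 541.6875 = 0.0053
  tall white-flowered: (184 − 180.5625)² / 180.5625 = 0.0654
  dwarf purple-flowered: (179 − 180.5625)² / 180.5625 = 0.0135
  dwarf white-flowered: (60 − 60.1875)² / 60.1875 = 0.0006
χ² = 0.0053 + 0.0654 + 0.0135 + 0.0006 = 0.0848 ≈ 0.085
Degrees of freedom = 4 − 1 = 3; critical value at α = 0.05 is 7.815.
Since 0.085 < 7.815, we fail to reject the null hypothesis — the data are consistent with the 9:3:3:1 ratio.

0.085; consistent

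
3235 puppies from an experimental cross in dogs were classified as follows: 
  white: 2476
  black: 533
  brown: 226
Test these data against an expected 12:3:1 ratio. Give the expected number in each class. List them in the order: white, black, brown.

Under the 12:3:1 hypothesis (Σ ratio = 16, N = 3235):
  white: 3235 × 12/16 = 2426.25
  black: 3235 × 3/16 = 606.5625
  brown: 3235 × 1/16 = 202.1875

2426.25, 606.5625, 202.1875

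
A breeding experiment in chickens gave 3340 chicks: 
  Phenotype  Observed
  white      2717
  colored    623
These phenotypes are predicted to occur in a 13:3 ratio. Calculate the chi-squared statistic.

0.021

The 13:3 ratio has 16 parts, so with N = 3340 the expected counts are:
  white: 3340 × 13/16 = 2713.75
  colored: 3340 × 3/16 = 626.25
χ² = Σ (O − E)² / E
  white: (2717 − 2713.75)² / 2713.75 = 0.0039
  colored: (623 − 626.25)² / 626.25 = 0.0169
χ² = 0.0039 + 0.0169 = 0.0208 ≈ 0.021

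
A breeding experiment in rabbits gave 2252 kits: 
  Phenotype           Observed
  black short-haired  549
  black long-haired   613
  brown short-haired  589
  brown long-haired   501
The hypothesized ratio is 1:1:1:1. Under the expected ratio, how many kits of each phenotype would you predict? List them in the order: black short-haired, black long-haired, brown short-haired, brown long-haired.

The 1:1:1:1 ratio has 4 parts, so with N = 2252 the expected counts are:
  black short-haired: 2252 × 1/4 = 563
  black long-haired: 2252 × 1/4 = 563
  brown short-haired: 2252 × 1/4 = 563
  brown long-haired: 2252 × 1/4 = 563

563, 563, 563, 563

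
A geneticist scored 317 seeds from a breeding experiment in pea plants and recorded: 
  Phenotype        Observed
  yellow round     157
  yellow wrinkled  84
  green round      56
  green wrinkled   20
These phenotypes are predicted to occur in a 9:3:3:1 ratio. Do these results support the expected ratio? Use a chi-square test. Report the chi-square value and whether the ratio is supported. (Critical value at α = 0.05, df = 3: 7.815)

12.898; not consistent

Expected counts for N = 317 under a 9:3:3:1 ratio (total parts = 16):
  yellow round: 317 × 9/16 = 178.3125
  yellow wrinkled: 317 × 3/16 = 59.4375
  green round: 317 × 3/16 = 59.4375
  green wrinkled: 317 × 1/16 = 19.8125
χ² = Σ (O − E)² / E
  yellow round: (157 − 178.3125)² / 178.3125 = 2.5473
  yellow wrinkled: (84 − 59.4375)² / 59.4375 = 10.1504
  green round: (56 − 59.4375)² / 59.4375 = 0.1988
  green wrinkled: (20 − 19.8125)² / 19.8125 = 0.0018
χ² = 2.5473 + 10.1504 + 0.1988 + 0.0018 = 12.8983 ≈ 12.898
Degrees of freedom = 4 − 1 = 3; critical value at α = 0.05 is 7.815.
Since 12.898 > 7.815, we reject the null hypothesis — the data do not fit the 9:3:3:1 ratio.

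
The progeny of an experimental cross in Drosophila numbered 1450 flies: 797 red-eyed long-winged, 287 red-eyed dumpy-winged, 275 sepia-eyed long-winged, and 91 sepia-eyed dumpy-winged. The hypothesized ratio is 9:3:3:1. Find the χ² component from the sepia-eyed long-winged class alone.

Under the 9:3:3:1 hypothesis (Σ ratio = 16, N = 1450):
  red-eyed long-winged: 1450 × 9/16 = 815.625
  red-eyed dumpy-winged: 1450 × 3/16 = 271.875
  sepia-eyed long-winged: 1450 × 3/16 = 271.875
  sepia-eyed dumpy-winged: 1450 × 1/16 = 90.625
Contribution of sepia-eyed long-winged: (275 − 271.875)² / 271.875 = 0.0359

0.036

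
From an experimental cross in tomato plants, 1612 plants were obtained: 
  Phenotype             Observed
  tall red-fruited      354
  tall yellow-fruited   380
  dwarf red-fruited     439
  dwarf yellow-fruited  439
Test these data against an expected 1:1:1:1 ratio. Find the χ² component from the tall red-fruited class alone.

Under the 1:1:1:1 hypothesis (Σ ratio = 4, N = 1612):
  tall red-fruited: 1612 × 1/4 = 403
  tall yellow-fruited: 1612 × 1/4 = 403
  dwarf red-fruited: 1612 × 1/4 = 403
  dwarf yellow-fruited: 1612 × 1/4 = 403
Contribution of tall red-fruited: (354 − 403)² / 403 = 5.9578

5.958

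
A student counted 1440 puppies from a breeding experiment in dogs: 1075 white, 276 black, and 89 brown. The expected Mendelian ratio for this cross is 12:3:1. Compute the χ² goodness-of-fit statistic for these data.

0.168

Under the 12:3:1 hypothesis (Σ ratio = 16, N = 1440):
  white: 1440 × 12/16 = 1080
  black: 1440 × 3/16 = 270
  brown: 1440 × 1/16 = 90
χ² = Σ (O − E)² / E
  white: (1075 − 1080)² / 1080 = 0.0231
  black: (276 − 270)² / 270 = 0.1333
  brown: (89 − 90)² / 90 = 0.0111
χ² = 0.0231 + 0.1333 + 0.0111 = 0.1675 ≈ 0.168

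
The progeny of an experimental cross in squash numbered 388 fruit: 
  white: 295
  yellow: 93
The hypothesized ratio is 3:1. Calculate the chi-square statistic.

0.220

Under the 3:1 hypothesis (Σ ratio = 4, N = 388):
  white: 388 × 3/4 = 291
  yellow: 388 × 1/4 = 97
χ² = Σ (O − E)² / E
  white: (295 − 291)² / 291 = 0.0550
  yellow: (93 − 97)² / 97 = 0.1649
χ² = 0.0550 + 0.1649 = 0.2199 ≈ 0.220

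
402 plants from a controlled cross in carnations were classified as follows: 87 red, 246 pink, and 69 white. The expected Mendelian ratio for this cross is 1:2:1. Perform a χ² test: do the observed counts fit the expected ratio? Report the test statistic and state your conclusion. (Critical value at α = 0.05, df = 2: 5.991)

21.761; not consistent

Total ratio parts = 4. Expected numbers out of 402:
  red: 402 × 1/4 = 100.5
  pink: 402 × 2/4 = 201
  white: 402 × 1/4 = 100.5
χ² = Σ (O − E)² / E
  red: (87 − 100.5)² / 100.5 = 1.8134
  pink: (246 − 201)² / 201 = 10.0746
  white: (69 − 100.5)² / 100.5 = 9.8731
χ² = 1.8134 + 10.0746 + 9.8731 = 21.7611 ≈ 21.761
Degrees of freedom = 3 − 1 = 2; critical value at α = 0.05 is 5.991.
Since 21.761 > 5.991, we reject the null hypothesis — the data do not fit the 1:2:1 ratio.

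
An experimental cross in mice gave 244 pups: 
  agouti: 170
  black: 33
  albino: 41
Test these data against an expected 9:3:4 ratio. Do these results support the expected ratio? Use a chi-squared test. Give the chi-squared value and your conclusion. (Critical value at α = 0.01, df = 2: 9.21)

Under the 9:3:4 hypothesis (Σ ratio = 16, N = 244):
  agouti: 244 × 9/16 = 137.25
  black: 244 × 3/16 = 45.75
  albino: 244 × 4/16 = 61
χ² = Σ (O − E)² / E
  agouti: (170 − 137.25)² / 137.25 = 7.8147
  black: (33 − 45.75)² / 45.75 = 3.5533
  albino: (41 − 61)² / 61 = 6.5574
χ² = 7.8147 + 3.5533 + 6.5574 = 17.9254 ≈ 17.925
Degrees of freedom = 3 − 1 = 2; critical value at α = 0.01 is 9.21.
Since 17.925 > 9.21, we reject the null hypothesis — the data do not fit the 9:3:4 ratio.

17.925; not consistent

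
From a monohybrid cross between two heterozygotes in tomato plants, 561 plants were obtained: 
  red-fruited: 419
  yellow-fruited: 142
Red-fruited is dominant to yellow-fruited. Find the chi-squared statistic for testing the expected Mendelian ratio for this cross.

0.029

For a monohybrid cross between heterozygotes with complete dominance, the expected phenotypic ratio is 3:1.
Expected counts for N = 561 under a 3:1 ratio (total parts = 4):
  red-fruited: 561 × 3/4 = 420.75
  yellow-fruited: 561 × 1/4 = 140.25
χ² = Σ (O − E)² / E
  red-fruited: (419 − 420.75)² / 420.75 = 0.0073
  yellow-fruited: (142 − 140.25)² / 140.25 = 0.0218
χ² = 0.0073 + 0.0218 = 0.0291 ≈ 0.029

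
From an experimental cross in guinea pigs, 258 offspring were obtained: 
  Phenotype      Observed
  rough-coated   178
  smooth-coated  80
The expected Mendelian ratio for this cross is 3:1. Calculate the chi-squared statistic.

4.966

The 3:1 ratio has 4 parts, so with N = 258 the expected counts are:
  rough-coated: 258 × 3/4 = 193.5
  smooth-coated: 258 × 1/4 = 64.5
χ² = Σ (O − E)² / E
  rough-coated: (178 − 193.5)² / 193.5 = 1.2416
  smooth-coated: (80 − 64.5)² / 64.5 = 3.7248
χ² = 1.2416 + 3.7248 = 4.9664 ≈ 4.966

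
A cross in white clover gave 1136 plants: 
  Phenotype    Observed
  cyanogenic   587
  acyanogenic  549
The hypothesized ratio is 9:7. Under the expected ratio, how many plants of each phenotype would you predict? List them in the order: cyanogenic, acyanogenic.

Expected counts for N = 1136 under a 9:7 ratio (total parts = 16):
  cyanogenic: 1136 × 9/16 = 639
  acyanogenic: 1136 × 7/16 = 497

639, 497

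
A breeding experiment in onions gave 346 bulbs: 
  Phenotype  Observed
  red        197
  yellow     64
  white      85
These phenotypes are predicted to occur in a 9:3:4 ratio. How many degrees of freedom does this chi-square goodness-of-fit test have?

2

A goodness-of-fit test with 3 phenotype classes has df = 3 − 1 = 2.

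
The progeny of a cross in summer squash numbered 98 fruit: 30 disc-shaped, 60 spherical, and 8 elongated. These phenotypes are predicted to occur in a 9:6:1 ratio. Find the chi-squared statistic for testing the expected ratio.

26.735

Total ratio parts = 16. Expected numbers out of 98:
  disc-shaped: 98 × 9/16 = 55.125
  spherical: 98 × 6/16 = 36.75
  elongated: 98 × 1/16 = 6.125
χ² = Σ (O − E)² / E
  disc-shaped: (30 − 55.125)² / 55.125 = 11.4515
  spherical: (60 − 36.75)² / 36.75 = 14.7092
  elongated: (8 − 6.125)² / 6.125 = 0.5740
χ² = 11.4515 + 14.7092 + 0.5740 = 26.7347 ≈ 26.735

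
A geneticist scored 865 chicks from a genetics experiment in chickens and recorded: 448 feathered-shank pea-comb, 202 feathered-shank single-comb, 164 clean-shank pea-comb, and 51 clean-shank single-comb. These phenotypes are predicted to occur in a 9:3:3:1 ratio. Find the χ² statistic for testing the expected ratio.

Under the 9:3:3:1 hypothesis (Σ ratio = 16, N = 865):
  feathered-shank pea-comb: 865 × 9/16 = 486.5625
  feathered-shank single-comb: 865 × 3/16 = 162.1875
  clean-shank pea-comb: 865 × 3/16 = 162.1875
  clean-shank single-comb: 865 × 1/16 = 54.0625
χ² = Σ (O − E)² / E
  feathered-shank pea-comb: (448 − 486.5625)² / 486.5625 = 3.0563
  feathered-shank single-comb: (202 − 162.1875)² / 162.1875 = 9.7729
  clean-shank pea-comb: (164 − 162.1875)² / 162.1875 = 0.0203
  clean-shank single-comb: (51 − 54.0625)² / 54.0625 = 0.1735
χ² = 3.0563 + 9.7729 + 0.0203 + 0.1735 = 13.023

13.023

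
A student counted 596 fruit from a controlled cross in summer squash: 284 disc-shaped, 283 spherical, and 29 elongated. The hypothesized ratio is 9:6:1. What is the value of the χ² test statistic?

The 9:6:1 ratio has 16 parts, so with N = 596 the expected counts are:
  disc-shaped: 596 × 9/16 = 335.25
  spherical: 596 × 6/16 = 223.5
  elongated: 596 × 1/16 = 37.25
χ² = Σ (O − E)² / E
  disc-shaped: (284 − 335.25)² / 335.25 = 7.8346
  spherical: (283 − 223.5)² / 223.5 = 15.8400
  elongated: (29 − 37.25)² / 37.25 = 1.8272
χ² = 7.8346 + 15.8400 + 1.8272 = 25.5018 ≈ 25.502

25.502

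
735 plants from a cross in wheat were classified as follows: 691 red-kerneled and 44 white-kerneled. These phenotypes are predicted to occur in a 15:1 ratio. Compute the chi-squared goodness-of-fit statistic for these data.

0.087

Under the 15:1 hypothesis (Σ ratio = 16, N = 735):
  red-kerneled: 735 × 15/16 = 689.0625
  white-kerneled: 735 × 1/16 = 45.9375
χ² = Σ (O − E)² / E
  red-kerneled: (691 − 689.0625)² / 689.0625 = 0.0054
  white-kerneled: (44 − 45.9375)² / 45.9375 = 0.0817
χ² = 0.0054 + 0.0817 = 0.0871 ≈ 0.087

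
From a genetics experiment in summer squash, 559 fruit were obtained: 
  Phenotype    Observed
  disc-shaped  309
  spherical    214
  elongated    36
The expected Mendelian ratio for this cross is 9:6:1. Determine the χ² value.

0.218

The 9:6:1 ratio has 16 parts, so with N = 559 the expected counts are:
  disc-shaped: 559 × 9/16 = 314.4375
  spherical: 559 × 6/16 = 209.625
  elongated: 559 × 1/16 = 34.9375
χ² = Σ (O − E)² / E
  disc-shaped: (309 − 314.4375)² / 314.4375 = 0.0940
  spherical: (214 − 209.625)² / 209.625 = 0.0913
  elongated: (36 − 34.9375)² / 34.9375 = 0.0323
χ² = 0.0940 + 0.0913 + 0.0323 = 0.2176 ≈ 0.218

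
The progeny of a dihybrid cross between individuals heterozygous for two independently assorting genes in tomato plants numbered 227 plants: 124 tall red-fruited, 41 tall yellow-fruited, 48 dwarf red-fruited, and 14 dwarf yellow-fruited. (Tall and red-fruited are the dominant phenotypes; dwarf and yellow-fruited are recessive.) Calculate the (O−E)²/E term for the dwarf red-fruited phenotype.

0.695

A dihybrid F₂ with independent assortment and complete dominance at both loci gives a 9:3:3:1 phenotypic ratio.
Expected counts for N = 227 under a 9:3:3:1 ratio (total parts = 16):
  tall red-fruited: 227 × 9/16 = 127.6875
  tall yellow-fruited: 227 × 3/16 = 42.5625
  dwarf red-fruited: 227 × 3/16 = 42.5625
  dwarf yellow-fruited: 227 × 1/16 = 14.1875
Contribution of dwarf red-fruited: (48 − 42.5625)² / 42.5625 = 0.6947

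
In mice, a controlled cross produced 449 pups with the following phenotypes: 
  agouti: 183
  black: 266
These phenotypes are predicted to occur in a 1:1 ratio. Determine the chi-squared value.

15.343

The 1:1 ratio has 2 parts, so with N = 449 the expected counts are:
  agouti: 449 × 1/2 = 224.5
  black: 449 × 1/2 = 224.5
χ² = Σ (O − E)² / E
  agouti: (183 − 224.5)² / 224.5 = 7.6715
  black: (266 − 224.5)² / 224.5 = 7.6715
χ² = 7.6715 + 7.6715 = 15.343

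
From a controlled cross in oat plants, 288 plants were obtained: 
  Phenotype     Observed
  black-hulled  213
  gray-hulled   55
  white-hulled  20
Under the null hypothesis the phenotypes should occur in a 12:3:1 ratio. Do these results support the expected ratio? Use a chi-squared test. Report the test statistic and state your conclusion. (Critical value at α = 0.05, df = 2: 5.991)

0.282; consistent

Expected counts for N = 288 under a 12:3:1 ratio (total parts = 16):
  black-hulled: 288 × 12/16 = 216
  gray-hulled: 288 × 3/16 = 54
  white-hulled: 288 × 1/16 = 18
χ² = Σ (O − E)² / E
  black-hulled: (213 − 216)² / 216 = 0.0417
  gray-hulled: (55 − 54)² / 54 = 0.0185
  white-hulled: (20 − 18)² / 18 = 0.2222
χ² = 0.0417 + 0.0185 + 0.2222 = 0.2824 ≈ 0.282
Degrees of freedom = 3 − 1 = 2; critical value at α = 0.05 is 5.991.
Since 0.282 < 5.991, we fail to reject the null hypothesis — the data are consistent with the 12:3:1 ratio.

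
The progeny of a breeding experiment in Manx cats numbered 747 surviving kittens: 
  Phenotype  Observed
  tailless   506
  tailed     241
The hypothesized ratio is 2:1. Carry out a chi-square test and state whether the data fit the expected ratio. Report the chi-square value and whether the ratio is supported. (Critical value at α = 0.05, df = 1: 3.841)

0.386; consistent

Expected counts for N = 747 under a 2:1 ratio (total parts = 3):
  tailless: 747 × 2/3 = 498
  tailed: 747 × 1/3 = 249
χ² = Σ (O − E)² / E
  tailless: (506 − 498)² / 498 = 0.1285
  tailed: (241 − 249)² / 249 = 0.2570
χ² = 0.1285 + 0.2570 = 0.3855 ≈ 0.386
Degrees of freedom = 2 − 1 = 1; critical value at α = 0.05 is 3.841.
Since 0.386 < 3.841, we fail to reject the null hypothesis — the data are consistent with the 2:1 ratio.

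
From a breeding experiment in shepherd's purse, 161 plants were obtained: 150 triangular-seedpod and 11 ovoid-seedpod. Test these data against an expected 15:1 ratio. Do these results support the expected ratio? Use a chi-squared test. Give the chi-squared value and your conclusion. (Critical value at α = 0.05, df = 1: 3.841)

0.093; consistent

Total ratio parts = 16. Expected numbers out of 161:
  triangular-seedpod: 161 × 15/16 = 150.9375
  ovoid-seedpod: 161 × 1/16 = 10.0625
χ² = Σ (O − E)² / E
  triangular-seedpod: (150 − 150.9375)² / 150.9375 = 0.0058
  ovoid-seedpod: (11 − 10.0625)² / 10.0625 = 0.0873
χ² = 0.0058 + 0.0873 = 0.0931 ≈ 0.093
Degrees of freedom = 2 − 1 = 1; critical value at α = 0.05 is 3.841.
Since 0.093 < 3.841, we fail to reject the null hypothesis — the data are consistent with the 15:1 ratio.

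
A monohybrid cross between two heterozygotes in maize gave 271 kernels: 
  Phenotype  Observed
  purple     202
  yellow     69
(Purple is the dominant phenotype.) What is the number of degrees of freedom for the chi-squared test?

1

For a monohybrid cross between heterozygotes with complete dominance, the expected phenotypic ratio is 3:1.
A goodness-of-fit test with 2 phenotype classes has df = 2 − 1 = 1.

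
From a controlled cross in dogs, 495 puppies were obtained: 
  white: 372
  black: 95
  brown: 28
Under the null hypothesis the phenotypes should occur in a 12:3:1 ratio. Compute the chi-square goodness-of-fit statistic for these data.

0.332

The 12:3:1 ratio has 16 parts, so with N = 495 the expected counts are:
  white: 495 × 12/16 = 371.25
  black: 495 × 3/16 = 92.8125
  brown: 495 × 1/16 = 30.9375
χ² = Σ (O − E)² / E
  white: (372 − 371.25)² / 371.25 = 0.0015
  black: (95 − 92.8125)² / 92.8125 = 0.0516
  brown: (28 − 30.9375)² / 30.9375 = 0.2789
χ² = 0.0015 + 0.0516 + 0.2789 = 0.332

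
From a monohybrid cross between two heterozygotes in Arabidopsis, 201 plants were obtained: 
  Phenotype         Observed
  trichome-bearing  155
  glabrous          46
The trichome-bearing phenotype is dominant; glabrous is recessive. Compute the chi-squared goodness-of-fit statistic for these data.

For a monohybrid cross between heterozygotes with complete dominance, the expected phenotypic ratio is 3:1.
Under the 3:1 hypothesis (Σ ratio = 4, N = 201):
  trichome-bearing: 201 × 3/4 = 150.75
  glabrous: 201 × 1/4 = 50.25
χ² = Σ (O − E)² / E
  trichome-bearing: (155 − 150.75)² / 150.75 = 0.1198
  glabrous: (46 − 50.25)² / 50.25 = 0.3595
χ² = 0.1198 + 0.3595 = 0.4793 ≈ 0.479

0.479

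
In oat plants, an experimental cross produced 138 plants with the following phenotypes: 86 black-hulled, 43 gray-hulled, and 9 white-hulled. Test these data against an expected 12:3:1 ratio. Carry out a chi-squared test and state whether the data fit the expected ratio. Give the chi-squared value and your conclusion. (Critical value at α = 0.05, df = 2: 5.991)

14.309; not consistent

Total ratio parts = 16. Expected numbers out of 138:
  black-hulled: 138 × 12/16 = 103.5
  gray-hulled: 138 × 3/16 = 25.875
  white-hulled: 138 × 1/16 = 8.625
χ² = Σ (O − E)² / E
  black-hulled: (86 − 103.5)² / 103.5 = 2.9589
  gray-hulled: (43 − 25.875)² / 25.875 = 11.3339
  white-hulled: (9 − 8.625)² / 8.625 = 0.0163
χ² = 2.9589 + 11.3339 + 0.0163 = 14.3091 ≈ 14.309
Degrees of freedom = 3 − 1 = 2; critical value at α = 0.05 is 5.991.
Since 14.309 > 5.991, we reject the null hypothesis — the data do not fit the 12:3:1 ratio.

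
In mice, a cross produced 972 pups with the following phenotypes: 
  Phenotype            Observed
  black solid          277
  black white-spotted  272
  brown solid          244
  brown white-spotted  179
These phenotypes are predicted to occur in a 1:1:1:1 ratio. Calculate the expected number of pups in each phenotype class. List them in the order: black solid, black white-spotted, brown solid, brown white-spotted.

243, 243, 243, 243

Under the 1:1:1:1 hypothesis (Σ ratio = 4, N = 972):
  black solid: 972 × 1/4 = 243
  black white-spotted: 972 × 1/4 = 243
  brown solid: 972 × 1/4 = 243
  brown white-spotted: 972 × 1/4 = 243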